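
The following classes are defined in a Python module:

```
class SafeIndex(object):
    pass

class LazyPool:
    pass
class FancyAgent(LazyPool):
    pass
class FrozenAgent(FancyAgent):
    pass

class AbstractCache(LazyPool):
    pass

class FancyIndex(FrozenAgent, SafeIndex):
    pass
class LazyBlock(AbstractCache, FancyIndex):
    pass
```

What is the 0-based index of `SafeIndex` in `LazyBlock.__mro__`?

L[LazyBlock] = LazyBlock + merge(L[AbstractCache], L[FancyIndex], [AbstractCache FancyIndex])
  take AbstractCache:  [AbstractCache LazyPool object] + [FancyIndex FrozenAgent FancyAgent LazyPool SafeIndex object] + [AbstractCache FancyIndex]
  take FancyIndex:  [LazyPool object] + [FancyIndex FrozenAgent FancyAgent LazyPool SafeIndex object] + [FancyIndex]
  take FrozenAgent:  [LazyPool object] + [FrozenAgent FancyAgent LazyPool SafeIndex object]
  take FancyAgent:  [LazyPool object] + [FancyAgent LazyPool SafeIndex object]
  take LazyPool:  [LazyPool object] + [LazyPool SafeIndex object]
  take SafeIndex:  [object] + [SafeIndex object]
  take object:  [object] + [object]
MRO: LazyBlock AbstractCache FancyIndex FrozenAgent FancyAgent LazyPool SafeIndex object
SafeIndex sits at index 6.

6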